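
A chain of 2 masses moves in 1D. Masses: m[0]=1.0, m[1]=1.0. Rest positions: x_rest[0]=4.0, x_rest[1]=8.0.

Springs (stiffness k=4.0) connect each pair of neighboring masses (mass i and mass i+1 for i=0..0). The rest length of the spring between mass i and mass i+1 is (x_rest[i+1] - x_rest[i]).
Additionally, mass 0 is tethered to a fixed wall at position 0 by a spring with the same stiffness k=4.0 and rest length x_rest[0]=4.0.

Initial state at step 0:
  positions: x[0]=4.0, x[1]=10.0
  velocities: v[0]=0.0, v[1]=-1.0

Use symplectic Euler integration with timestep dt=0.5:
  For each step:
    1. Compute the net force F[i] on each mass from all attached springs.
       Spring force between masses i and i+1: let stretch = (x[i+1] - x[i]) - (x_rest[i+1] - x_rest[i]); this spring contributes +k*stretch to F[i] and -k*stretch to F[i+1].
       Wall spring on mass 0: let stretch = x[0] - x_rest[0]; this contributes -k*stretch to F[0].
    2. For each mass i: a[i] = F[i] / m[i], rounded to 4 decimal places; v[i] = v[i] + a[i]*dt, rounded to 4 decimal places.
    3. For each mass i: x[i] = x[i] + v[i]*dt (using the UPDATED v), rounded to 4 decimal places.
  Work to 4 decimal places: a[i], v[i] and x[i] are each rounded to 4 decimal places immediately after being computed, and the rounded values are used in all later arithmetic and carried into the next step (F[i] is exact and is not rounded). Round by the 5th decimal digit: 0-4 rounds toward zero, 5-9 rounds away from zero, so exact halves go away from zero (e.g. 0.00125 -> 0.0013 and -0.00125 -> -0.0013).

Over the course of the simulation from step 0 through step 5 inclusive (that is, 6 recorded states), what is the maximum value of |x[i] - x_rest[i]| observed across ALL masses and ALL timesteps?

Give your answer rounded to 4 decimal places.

Answer: 2.5000

Derivation:
Step 0: x=[4.0000 10.0000] v=[0.0000 -1.0000]
Step 1: x=[6.0000 7.5000] v=[4.0000 -5.0000]
Step 2: x=[3.5000 7.5000] v=[-5.0000 0.0000]
Step 3: x=[1.5000 7.5000] v=[-4.0000 0.0000]
Step 4: x=[4.0000 5.5000] v=[5.0000 -4.0000]
Step 5: x=[4.0000 6.0000] v=[0.0000 1.0000]
Max displacement = 2.5000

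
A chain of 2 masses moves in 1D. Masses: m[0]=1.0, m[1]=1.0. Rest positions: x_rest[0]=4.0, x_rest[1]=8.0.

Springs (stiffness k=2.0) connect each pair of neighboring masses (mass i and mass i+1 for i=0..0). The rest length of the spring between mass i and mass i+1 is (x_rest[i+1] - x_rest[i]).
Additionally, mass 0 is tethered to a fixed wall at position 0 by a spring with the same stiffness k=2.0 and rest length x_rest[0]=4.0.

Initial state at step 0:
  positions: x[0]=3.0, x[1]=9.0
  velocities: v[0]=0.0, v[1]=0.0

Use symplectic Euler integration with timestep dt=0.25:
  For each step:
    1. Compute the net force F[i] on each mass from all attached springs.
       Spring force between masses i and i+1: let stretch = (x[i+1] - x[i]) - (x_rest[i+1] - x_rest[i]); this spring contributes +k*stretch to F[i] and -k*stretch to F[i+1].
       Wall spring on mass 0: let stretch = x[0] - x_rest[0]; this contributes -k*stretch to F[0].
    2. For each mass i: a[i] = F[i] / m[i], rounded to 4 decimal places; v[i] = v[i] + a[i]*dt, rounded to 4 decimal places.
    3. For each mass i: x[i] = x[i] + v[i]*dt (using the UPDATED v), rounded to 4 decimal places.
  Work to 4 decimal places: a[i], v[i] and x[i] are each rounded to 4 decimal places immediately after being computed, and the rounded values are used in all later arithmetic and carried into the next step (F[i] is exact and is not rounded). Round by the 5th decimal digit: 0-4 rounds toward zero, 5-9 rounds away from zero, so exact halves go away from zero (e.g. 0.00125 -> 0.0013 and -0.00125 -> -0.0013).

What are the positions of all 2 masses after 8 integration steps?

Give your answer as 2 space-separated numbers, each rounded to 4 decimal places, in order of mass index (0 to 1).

Answer: 3.6853 8.0846

Derivation:
Step 0: x=[3.0000 9.0000] v=[0.0000 0.0000]
Step 1: x=[3.3750 8.7500] v=[1.5000 -1.0000]
Step 2: x=[4.0000 8.3281] v=[2.5000 -1.6875]
Step 3: x=[4.6660 7.8652] v=[2.6641 -1.8516]
Step 4: x=[5.1487 7.5024] v=[1.9307 -1.4512]
Step 5: x=[5.2820 7.3454] v=[0.5332 -0.6281]
Step 6: x=[5.0130 7.4305] v=[-1.0761 0.3402]
Step 7: x=[4.4195 7.7134] v=[-2.3739 1.1315]
Step 8: x=[3.6853 8.0846] v=[-2.9367 1.4846]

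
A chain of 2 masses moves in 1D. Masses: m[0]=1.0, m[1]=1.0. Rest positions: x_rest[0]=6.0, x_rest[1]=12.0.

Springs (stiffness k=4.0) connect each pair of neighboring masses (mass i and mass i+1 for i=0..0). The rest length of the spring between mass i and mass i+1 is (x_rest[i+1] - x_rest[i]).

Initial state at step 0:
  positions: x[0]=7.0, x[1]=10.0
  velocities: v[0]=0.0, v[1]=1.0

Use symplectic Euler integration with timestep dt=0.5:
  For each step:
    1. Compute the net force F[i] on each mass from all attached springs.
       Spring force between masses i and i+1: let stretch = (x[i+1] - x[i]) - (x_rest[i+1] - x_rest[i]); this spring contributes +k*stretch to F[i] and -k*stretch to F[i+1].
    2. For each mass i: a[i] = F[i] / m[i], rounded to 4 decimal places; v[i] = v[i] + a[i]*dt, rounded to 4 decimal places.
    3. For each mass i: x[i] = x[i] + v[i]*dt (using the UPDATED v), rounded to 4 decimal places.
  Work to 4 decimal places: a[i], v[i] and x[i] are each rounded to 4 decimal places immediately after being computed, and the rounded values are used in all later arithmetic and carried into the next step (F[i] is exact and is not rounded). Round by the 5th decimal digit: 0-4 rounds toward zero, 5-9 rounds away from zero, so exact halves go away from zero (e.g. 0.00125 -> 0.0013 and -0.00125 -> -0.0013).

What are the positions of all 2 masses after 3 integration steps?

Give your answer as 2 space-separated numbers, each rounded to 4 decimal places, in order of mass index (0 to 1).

Step 0: x=[7.0000 10.0000] v=[0.0000 1.0000]
Step 1: x=[4.0000 13.5000] v=[-6.0000 7.0000]
Step 2: x=[4.5000 13.5000] v=[1.0000 0.0000]
Step 3: x=[8.0000 10.5000] v=[7.0000 -6.0000]

Answer: 8.0000 10.5000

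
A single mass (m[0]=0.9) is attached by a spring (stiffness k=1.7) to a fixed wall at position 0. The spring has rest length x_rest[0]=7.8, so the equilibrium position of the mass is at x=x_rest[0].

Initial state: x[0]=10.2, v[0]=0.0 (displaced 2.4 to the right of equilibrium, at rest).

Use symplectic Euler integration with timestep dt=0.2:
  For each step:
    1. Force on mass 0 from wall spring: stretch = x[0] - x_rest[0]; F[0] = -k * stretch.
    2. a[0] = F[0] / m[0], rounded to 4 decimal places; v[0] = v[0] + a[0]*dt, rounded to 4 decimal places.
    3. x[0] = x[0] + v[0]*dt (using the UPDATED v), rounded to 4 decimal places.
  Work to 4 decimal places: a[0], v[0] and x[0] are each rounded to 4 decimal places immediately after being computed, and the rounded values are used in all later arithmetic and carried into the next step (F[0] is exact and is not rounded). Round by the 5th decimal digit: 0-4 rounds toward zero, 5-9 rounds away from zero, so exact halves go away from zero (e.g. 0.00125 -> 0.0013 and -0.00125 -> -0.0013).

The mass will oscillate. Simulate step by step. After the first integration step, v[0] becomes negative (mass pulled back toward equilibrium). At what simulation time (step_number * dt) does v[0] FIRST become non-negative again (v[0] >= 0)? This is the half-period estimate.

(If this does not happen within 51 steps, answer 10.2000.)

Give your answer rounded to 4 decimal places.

Step 0: x=[10.2000] v=[0.0000]
Step 1: x=[10.0187] v=[-0.9067]
Step 2: x=[9.6697] v=[-1.7449]
Step 3: x=[9.1795] v=[-2.4512]
Step 4: x=[8.5850] v=[-2.9723]
Step 5: x=[7.9312] v=[-3.2689]
Step 6: x=[7.2675] v=[-3.3185]
Step 7: x=[6.6440] v=[-3.1173]
Step 8: x=[6.1079] v=[-2.6806]
Step 9: x=[5.6996] v=[-2.0414]
Step 10: x=[5.4500] v=[-1.2479]
Step 11: x=[5.3780] v=[-0.3601]
Step 12: x=[5.4890] v=[0.5549]
First v>=0 after going negative at step 12, time=2.4000

Answer: 2.4000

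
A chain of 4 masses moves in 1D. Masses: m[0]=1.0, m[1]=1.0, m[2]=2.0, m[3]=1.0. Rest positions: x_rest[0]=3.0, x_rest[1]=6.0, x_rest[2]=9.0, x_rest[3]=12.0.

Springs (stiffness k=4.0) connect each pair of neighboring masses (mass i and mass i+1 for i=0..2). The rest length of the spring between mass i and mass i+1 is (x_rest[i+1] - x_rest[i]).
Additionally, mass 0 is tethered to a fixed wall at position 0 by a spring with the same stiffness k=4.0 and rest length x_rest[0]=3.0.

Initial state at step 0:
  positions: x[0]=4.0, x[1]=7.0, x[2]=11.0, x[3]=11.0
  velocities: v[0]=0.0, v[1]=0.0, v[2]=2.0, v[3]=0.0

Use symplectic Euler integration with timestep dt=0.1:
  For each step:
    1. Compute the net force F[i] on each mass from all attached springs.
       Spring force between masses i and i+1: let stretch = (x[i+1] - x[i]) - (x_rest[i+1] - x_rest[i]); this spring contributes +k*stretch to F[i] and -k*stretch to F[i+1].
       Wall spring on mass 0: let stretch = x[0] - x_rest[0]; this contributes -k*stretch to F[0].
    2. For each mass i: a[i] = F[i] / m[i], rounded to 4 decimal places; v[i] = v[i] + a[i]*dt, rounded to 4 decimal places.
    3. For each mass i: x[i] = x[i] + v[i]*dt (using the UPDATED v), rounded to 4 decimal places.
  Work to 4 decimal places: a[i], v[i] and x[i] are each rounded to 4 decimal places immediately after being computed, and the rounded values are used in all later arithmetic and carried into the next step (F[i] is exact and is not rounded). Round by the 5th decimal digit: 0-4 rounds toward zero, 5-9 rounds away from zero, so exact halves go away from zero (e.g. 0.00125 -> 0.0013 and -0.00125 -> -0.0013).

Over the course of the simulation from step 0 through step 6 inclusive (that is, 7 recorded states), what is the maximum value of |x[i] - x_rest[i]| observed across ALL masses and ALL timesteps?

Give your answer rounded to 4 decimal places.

Answer: 2.1584

Derivation:
Step 0: x=[4.0000 7.0000 11.0000 11.0000] v=[0.0000 0.0000 2.0000 0.0000]
Step 1: x=[3.9600 7.0400 11.1200 11.1200] v=[-0.4000 0.4000 1.2000 1.2000]
Step 2: x=[3.8848 7.1200 11.1584 11.3600] v=[-0.7520 0.8000 0.3840 2.4000]
Step 3: x=[3.7836 7.2321 11.1201 11.7119] v=[-1.0118 1.1213 -0.3834 3.5194]
Step 4: x=[3.6690 7.3618 11.0158 12.1602] v=[-1.1458 1.2971 -1.0426 4.4827]
Step 5: x=[3.5554 7.4900 10.8614 12.6827] v=[-1.1363 1.2816 -1.5445 5.2249]
Step 6: x=[3.4569 7.5956 10.6760 13.2523] v=[-0.9846 1.0563 -1.8545 5.6964]
Max displacement = 2.1584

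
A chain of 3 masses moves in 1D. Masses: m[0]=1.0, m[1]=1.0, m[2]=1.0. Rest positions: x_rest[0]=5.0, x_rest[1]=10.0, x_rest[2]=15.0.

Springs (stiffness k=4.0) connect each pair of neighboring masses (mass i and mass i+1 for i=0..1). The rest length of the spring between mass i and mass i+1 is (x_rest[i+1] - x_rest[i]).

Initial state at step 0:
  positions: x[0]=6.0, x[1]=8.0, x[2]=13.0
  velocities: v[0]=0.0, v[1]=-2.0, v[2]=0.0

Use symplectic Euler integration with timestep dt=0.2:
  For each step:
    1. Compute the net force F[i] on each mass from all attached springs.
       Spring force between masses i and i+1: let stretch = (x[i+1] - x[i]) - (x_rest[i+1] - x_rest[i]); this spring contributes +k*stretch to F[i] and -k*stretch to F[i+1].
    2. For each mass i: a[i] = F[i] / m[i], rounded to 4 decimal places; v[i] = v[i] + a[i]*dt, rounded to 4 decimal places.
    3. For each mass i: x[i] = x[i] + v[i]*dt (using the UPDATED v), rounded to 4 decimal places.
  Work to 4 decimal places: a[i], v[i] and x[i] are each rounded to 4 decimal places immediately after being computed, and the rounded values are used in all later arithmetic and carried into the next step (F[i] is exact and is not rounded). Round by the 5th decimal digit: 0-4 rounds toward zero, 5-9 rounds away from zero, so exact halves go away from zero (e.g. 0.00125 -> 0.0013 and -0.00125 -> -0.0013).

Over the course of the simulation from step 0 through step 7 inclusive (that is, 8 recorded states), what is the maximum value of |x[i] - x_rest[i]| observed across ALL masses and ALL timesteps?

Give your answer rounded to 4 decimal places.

Answer: 3.3692

Derivation:
Step 0: x=[6.0000 8.0000 13.0000] v=[0.0000 -2.0000 0.0000]
Step 1: x=[5.5200 8.0800 13.0000] v=[-2.4000 0.4000 0.0000]
Step 2: x=[4.6496 8.5376 13.0128] v=[-4.3520 2.2880 0.0640]
Step 3: x=[3.6013 9.0892 13.1096] v=[-5.2416 2.7578 0.4838]
Step 4: x=[2.6310 9.4060 13.3631] v=[-4.8513 1.5838 1.2675]
Step 5: x=[1.9447 9.2719 13.7835] v=[-3.4313 -0.6705 2.1018]
Step 6: x=[1.6308 8.6873 14.2820] v=[-1.5695 -2.9230 2.4925]
Step 7: x=[1.6459 7.8688 14.6853] v=[0.0757 -4.0924 2.0167]
Max displacement = 3.3692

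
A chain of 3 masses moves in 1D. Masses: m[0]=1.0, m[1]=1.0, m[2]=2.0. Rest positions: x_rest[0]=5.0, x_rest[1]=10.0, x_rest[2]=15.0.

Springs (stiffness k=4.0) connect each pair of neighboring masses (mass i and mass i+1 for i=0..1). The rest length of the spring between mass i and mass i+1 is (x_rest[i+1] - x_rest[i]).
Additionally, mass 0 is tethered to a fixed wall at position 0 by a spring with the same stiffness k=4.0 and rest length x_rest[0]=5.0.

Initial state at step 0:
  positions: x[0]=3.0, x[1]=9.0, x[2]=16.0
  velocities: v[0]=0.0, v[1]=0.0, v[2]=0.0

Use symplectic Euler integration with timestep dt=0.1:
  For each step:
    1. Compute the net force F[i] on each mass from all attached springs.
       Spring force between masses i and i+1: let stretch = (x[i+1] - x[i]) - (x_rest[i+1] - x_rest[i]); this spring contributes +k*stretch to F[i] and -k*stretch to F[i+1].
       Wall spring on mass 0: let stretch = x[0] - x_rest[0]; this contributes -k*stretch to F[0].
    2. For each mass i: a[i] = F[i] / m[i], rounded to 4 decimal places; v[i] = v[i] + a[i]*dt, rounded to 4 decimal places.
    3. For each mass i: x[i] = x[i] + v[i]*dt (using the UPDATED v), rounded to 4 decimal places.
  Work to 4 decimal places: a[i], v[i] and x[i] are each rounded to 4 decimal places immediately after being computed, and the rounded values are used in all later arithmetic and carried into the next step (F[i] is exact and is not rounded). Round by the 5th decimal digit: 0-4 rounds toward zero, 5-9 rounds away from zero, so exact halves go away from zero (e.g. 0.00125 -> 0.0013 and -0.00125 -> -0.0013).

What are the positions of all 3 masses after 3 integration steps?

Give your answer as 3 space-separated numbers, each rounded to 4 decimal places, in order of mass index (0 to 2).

Step 0: x=[3.0000 9.0000 16.0000] v=[0.0000 0.0000 0.0000]
Step 1: x=[3.1200 9.0400 15.9600] v=[1.2000 0.4000 -0.4000]
Step 2: x=[3.3520 9.1200 15.8816] v=[2.3200 0.8000 -0.7840]
Step 3: x=[3.6806 9.2397 15.7680] v=[3.2864 1.1974 -1.1363]

Answer: 3.6806 9.2397 15.7680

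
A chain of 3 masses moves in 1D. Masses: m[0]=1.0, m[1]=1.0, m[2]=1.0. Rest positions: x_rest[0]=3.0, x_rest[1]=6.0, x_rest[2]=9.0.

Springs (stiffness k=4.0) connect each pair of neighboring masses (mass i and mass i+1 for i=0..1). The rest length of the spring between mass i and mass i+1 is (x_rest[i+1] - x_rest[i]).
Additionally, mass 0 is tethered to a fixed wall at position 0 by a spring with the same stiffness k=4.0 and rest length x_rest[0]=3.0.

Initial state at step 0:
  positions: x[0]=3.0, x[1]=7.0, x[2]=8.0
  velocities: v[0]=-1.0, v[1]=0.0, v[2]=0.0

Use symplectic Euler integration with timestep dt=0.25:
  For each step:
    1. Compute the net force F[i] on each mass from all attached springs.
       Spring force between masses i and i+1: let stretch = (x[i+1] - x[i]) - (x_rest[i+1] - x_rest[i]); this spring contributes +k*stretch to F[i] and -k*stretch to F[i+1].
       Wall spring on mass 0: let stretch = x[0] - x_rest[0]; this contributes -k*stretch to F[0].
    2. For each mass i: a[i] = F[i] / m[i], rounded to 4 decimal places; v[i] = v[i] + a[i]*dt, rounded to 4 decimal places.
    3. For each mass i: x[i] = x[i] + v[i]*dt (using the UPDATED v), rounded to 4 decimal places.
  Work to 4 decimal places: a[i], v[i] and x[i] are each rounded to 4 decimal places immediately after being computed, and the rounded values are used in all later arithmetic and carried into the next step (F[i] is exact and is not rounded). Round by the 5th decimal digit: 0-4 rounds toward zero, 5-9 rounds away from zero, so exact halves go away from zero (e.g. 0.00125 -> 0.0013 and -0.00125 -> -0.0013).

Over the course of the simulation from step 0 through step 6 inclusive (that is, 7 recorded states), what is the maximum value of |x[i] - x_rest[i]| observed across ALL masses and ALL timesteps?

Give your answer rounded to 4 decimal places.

Answer: 1.3125

Derivation:
Step 0: x=[3.0000 7.0000 8.0000] v=[-1.0000 0.0000 0.0000]
Step 1: x=[3.0000 6.2500 8.5000] v=[0.0000 -3.0000 2.0000]
Step 2: x=[3.0625 5.2500 9.1875] v=[0.2500 -4.0000 2.7500]
Step 3: x=[2.9063 4.6875 9.6406] v=[-0.6250 -2.2500 1.8125]
Step 4: x=[2.4688 4.9180 9.6055] v=[-1.7501 0.9219 -0.1406]
Step 5: x=[2.0264 5.7081 9.1485] v=[-1.7697 3.1602 -1.8281]
Step 6: x=[1.9978 6.4378 8.5814] v=[-0.1144 2.9189 -2.2685]
Max displacement = 1.3125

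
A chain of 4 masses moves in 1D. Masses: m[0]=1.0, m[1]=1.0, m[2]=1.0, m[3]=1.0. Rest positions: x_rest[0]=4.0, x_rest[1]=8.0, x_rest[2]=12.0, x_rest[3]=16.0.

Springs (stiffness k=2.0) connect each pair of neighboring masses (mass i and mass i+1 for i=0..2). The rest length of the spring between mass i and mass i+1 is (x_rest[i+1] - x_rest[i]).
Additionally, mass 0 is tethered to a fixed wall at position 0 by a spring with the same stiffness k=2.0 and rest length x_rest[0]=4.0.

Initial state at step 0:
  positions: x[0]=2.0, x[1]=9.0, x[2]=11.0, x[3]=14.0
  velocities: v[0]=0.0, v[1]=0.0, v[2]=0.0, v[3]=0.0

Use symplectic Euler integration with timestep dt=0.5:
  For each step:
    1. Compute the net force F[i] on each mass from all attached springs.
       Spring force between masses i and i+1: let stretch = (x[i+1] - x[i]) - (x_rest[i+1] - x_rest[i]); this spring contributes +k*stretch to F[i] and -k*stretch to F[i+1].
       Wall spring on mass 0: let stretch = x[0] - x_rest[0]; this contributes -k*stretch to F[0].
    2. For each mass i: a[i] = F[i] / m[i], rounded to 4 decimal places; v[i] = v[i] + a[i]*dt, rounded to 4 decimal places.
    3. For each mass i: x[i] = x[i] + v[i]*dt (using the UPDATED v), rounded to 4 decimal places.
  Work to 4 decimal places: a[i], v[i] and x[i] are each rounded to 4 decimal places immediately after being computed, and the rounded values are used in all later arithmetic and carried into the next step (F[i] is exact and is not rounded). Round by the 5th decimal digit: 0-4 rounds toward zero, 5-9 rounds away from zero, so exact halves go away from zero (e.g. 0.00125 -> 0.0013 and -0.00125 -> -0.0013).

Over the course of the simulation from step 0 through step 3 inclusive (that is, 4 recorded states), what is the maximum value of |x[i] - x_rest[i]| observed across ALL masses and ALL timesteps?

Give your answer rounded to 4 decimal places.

Answer: 2.5000

Derivation:
Step 0: x=[2.0000 9.0000 11.0000 14.0000] v=[0.0000 0.0000 0.0000 0.0000]
Step 1: x=[4.5000 6.5000 11.5000 14.5000] v=[5.0000 -5.0000 1.0000 1.0000]
Step 2: x=[5.7500 5.5000 11.0000 15.5000] v=[2.5000 -2.0000 -1.0000 2.0000]
Step 3: x=[4.0000 7.3750 10.0000 16.2500] v=[-3.5000 3.7500 -2.0000 1.5000]
Max displacement = 2.5000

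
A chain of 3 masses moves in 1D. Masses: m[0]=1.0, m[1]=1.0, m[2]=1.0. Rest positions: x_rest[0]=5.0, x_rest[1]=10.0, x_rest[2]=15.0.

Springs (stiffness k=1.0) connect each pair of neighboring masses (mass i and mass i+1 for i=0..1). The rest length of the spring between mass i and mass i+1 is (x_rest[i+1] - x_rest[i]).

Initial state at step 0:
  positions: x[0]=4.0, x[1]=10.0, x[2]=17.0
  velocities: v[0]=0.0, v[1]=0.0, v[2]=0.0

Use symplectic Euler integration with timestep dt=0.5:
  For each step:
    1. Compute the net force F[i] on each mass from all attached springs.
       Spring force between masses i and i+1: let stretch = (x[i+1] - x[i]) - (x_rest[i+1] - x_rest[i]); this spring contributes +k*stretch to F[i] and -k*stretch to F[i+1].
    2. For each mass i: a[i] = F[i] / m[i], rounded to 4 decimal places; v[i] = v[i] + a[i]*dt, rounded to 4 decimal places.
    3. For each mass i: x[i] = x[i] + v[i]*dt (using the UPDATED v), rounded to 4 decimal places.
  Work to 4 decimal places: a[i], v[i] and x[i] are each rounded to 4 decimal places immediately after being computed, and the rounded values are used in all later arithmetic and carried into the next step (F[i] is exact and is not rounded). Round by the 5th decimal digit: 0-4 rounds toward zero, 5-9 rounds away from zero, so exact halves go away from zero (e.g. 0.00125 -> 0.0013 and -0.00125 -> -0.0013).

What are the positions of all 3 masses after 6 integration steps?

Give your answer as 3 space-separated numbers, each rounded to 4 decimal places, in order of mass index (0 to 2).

Step 0: x=[4.0000 10.0000 17.0000] v=[0.0000 0.0000 0.0000]
Step 1: x=[4.2500 10.2500 16.5000] v=[0.5000 0.5000 -1.0000]
Step 2: x=[4.7500 10.5625 15.6875] v=[1.0000 0.6250 -1.6250]
Step 3: x=[5.4532 10.7032 14.8438] v=[1.4063 0.2813 -1.6875]
Step 4: x=[6.2189 10.5665 14.2149] v=[1.5313 -0.2734 -1.2578]
Step 5: x=[6.8215 10.2550 13.9239] v=[1.2051 -0.6230 -0.5820]
Step 6: x=[7.0325 10.0024 13.9657] v=[0.4219 -0.5053 0.0836]

Answer: 7.0325 10.0024 13.9657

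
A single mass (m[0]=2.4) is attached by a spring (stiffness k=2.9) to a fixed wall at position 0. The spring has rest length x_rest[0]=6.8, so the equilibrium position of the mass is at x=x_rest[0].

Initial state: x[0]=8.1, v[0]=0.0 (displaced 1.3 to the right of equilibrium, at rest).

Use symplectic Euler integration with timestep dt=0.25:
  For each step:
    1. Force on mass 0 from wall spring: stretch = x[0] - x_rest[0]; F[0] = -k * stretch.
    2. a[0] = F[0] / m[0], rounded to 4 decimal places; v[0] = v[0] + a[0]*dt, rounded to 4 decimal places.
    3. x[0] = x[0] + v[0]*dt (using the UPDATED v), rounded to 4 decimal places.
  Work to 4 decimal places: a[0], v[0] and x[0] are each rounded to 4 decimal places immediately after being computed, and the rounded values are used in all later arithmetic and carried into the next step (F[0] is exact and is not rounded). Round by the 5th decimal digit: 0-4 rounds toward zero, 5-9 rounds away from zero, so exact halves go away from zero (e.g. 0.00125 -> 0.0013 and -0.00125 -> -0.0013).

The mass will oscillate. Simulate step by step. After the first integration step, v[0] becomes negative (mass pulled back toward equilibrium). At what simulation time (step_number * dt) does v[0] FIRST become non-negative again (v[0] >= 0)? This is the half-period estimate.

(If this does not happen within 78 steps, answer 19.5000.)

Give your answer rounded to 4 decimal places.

Answer: 3.0000

Derivation:
Step 0: x=[8.1000] v=[0.0000]
Step 1: x=[8.0018] v=[-0.3927]
Step 2: x=[7.8129] v=[-0.7558]
Step 3: x=[7.5475] v=[-1.0618]
Step 4: x=[7.2256] v=[-1.2876]
Step 5: x=[6.8716] v=[-1.4162]
Step 6: x=[6.5122] v=[-1.4378]
Step 7: x=[6.1745] v=[-1.3509]
Step 8: x=[5.8840] v=[-1.1620]
Step 9: x=[5.6627] v=[-0.8853]
Step 10: x=[5.5273] v=[-0.5418]
Step 11: x=[5.4880] v=[-0.1574]
Step 12: x=[5.5477] v=[0.2389]
First v>=0 after going negative at step 12, time=3.0000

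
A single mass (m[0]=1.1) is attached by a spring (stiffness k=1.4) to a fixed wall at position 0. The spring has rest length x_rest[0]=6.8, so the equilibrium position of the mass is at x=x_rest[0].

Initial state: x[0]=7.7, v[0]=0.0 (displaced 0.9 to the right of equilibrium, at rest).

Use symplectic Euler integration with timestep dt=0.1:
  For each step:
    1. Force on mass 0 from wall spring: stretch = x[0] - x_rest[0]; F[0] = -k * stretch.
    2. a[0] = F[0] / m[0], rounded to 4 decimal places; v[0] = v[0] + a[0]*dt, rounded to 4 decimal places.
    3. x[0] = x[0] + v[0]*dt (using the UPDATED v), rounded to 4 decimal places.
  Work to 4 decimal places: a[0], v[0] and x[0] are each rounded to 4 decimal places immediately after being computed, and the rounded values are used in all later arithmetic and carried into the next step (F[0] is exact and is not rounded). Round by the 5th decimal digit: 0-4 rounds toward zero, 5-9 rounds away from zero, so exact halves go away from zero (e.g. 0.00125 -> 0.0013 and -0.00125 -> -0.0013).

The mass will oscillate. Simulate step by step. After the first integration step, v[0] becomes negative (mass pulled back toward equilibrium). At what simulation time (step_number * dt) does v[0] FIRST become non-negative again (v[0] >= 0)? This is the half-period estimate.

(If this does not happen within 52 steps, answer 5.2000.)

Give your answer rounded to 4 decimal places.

Answer: 2.8000

Derivation:
Step 0: x=[7.7000] v=[0.0000]
Step 1: x=[7.6885] v=[-0.1146]
Step 2: x=[7.6657] v=[-0.2277]
Step 3: x=[7.6319] v=[-0.3379]
Step 4: x=[7.5875] v=[-0.4438]
Step 5: x=[7.5331] v=[-0.5440]
Step 6: x=[7.4694] v=[-0.6373]
Step 7: x=[7.3972] v=[-0.7225]
Step 8: x=[7.3174] v=[-0.7985]
Step 9: x=[7.2310] v=[-0.8644]
Step 10: x=[7.1391] v=[-0.9193]
Step 11: x=[7.0429] v=[-0.9625]
Step 12: x=[6.9436] v=[-0.9934]
Step 13: x=[6.8424] v=[-1.0117]
Step 14: x=[6.7407] v=[-1.0171]
Step 15: x=[6.6397] v=[-1.0096]
Step 16: x=[6.5408] v=[-0.9892]
Step 17: x=[6.4452] v=[-0.9562]
Step 18: x=[6.3541] v=[-0.9110]
Step 19: x=[6.2687] v=[-0.8543]
Step 20: x=[6.1900] v=[-0.7867]
Step 21: x=[6.1191] v=[-0.7091]
Step 22: x=[6.0569] v=[-0.6224]
Step 23: x=[6.0041] v=[-0.5278]
Step 24: x=[5.9615] v=[-0.4265]
Step 25: x=[5.9295] v=[-0.3198]
Step 26: x=[5.9086] v=[-0.2090]
Step 27: x=[5.8990] v=[-0.0956]
Step 28: x=[5.9009] v=[0.0191]
First v>=0 after going negative at step 28, time=2.8000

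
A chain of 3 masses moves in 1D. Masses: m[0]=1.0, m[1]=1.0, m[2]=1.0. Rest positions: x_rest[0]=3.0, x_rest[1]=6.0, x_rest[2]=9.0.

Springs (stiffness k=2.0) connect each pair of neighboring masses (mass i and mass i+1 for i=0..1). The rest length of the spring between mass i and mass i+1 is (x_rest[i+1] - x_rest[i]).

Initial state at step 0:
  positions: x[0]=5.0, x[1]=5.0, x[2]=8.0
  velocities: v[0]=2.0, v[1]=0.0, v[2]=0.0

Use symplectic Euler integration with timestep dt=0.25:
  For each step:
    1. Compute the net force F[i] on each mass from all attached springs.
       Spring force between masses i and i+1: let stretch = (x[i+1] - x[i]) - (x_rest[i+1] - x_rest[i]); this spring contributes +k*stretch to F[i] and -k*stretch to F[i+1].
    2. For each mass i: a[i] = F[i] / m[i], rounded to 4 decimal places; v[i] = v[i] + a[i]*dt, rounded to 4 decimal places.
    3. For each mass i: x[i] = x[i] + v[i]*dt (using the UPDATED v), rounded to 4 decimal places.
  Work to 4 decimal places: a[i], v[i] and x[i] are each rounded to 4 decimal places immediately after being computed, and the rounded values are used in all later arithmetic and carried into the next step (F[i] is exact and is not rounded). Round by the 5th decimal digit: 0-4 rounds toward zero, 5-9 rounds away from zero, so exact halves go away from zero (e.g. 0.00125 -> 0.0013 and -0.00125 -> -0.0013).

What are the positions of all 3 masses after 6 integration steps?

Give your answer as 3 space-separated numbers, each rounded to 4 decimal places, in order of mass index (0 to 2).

Answer: 3.1762 7.8096 10.0143

Derivation:
Step 0: x=[5.0000 5.0000 8.0000] v=[2.0000 0.0000 0.0000]
Step 1: x=[5.1250 5.3750 8.0000] v=[0.5000 1.5000 0.0000]
Step 2: x=[4.9063 6.0469 8.0469] v=[-0.8750 2.6875 0.1875]
Step 3: x=[4.4551 6.8262 8.2188] v=[-1.8047 3.1172 0.6875]
Step 4: x=[3.9253 7.4832 8.5916] v=[-2.1192 2.6280 1.4912]
Step 5: x=[3.4652 7.8340 9.2009] v=[-1.8403 1.4033 2.4370]
Step 6: x=[3.1762 7.8096 10.0143] v=[-1.1559 -0.0977 3.2536]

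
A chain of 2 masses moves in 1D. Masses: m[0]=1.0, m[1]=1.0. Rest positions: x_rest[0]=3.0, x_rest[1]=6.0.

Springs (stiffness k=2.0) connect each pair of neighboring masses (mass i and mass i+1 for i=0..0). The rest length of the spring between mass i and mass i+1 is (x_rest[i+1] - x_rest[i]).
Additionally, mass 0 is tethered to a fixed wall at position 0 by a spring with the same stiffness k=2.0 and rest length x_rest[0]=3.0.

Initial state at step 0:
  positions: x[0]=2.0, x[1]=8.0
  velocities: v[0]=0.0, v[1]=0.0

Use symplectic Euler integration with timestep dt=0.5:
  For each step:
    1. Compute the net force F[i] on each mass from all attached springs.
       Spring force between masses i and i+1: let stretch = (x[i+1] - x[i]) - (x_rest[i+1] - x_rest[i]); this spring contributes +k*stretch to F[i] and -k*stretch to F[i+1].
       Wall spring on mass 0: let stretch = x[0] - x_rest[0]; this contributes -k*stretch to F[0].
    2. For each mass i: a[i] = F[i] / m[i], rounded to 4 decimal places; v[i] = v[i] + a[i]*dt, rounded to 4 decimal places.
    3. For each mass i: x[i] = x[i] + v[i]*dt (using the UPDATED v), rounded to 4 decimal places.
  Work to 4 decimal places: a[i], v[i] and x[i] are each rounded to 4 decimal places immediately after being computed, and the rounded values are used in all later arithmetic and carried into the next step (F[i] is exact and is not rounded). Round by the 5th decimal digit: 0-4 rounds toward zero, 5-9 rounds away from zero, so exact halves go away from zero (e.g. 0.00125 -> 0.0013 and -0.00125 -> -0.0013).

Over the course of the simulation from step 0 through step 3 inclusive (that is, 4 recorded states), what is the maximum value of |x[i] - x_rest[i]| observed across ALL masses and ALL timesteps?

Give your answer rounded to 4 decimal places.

Step 0: x=[2.0000 8.0000] v=[0.0000 0.0000]
Step 1: x=[4.0000 6.5000] v=[4.0000 -3.0000]
Step 2: x=[5.2500 5.2500] v=[2.5000 -2.5000]
Step 3: x=[3.8750 5.5000] v=[-2.7500 0.5000]
Max displacement = 2.2500

Answer: 2.2500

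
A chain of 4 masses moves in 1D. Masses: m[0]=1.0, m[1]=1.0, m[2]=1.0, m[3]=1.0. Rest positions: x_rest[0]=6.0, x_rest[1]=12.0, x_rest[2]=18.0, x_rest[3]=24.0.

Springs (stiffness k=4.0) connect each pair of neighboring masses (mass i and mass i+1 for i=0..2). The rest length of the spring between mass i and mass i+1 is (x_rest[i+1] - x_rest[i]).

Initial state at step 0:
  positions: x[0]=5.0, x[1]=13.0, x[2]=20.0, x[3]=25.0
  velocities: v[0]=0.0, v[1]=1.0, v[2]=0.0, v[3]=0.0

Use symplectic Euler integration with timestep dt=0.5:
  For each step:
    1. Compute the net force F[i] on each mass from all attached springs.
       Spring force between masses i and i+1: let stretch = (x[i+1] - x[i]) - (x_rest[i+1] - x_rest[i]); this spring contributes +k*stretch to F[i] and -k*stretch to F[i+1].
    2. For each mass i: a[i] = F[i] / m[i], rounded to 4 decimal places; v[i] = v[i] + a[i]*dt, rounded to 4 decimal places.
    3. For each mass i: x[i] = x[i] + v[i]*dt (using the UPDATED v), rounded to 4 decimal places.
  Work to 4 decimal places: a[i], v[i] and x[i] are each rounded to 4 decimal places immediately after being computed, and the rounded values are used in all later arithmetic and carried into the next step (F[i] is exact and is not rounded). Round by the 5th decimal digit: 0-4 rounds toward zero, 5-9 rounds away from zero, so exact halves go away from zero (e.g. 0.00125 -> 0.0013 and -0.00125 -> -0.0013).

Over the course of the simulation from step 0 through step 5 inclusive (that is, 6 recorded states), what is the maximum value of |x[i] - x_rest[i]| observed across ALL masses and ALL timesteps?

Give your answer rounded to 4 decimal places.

Step 0: x=[5.0000 13.0000 20.0000 25.0000] v=[0.0000 1.0000 0.0000 0.0000]
Step 1: x=[7.0000 12.5000 18.0000 26.0000] v=[4.0000 -1.0000 -4.0000 2.0000]
Step 2: x=[8.5000 12.0000 18.5000 25.0000] v=[3.0000 -1.0000 1.0000 -2.0000]
Step 3: x=[7.5000 14.5000 19.0000 23.5000] v=[-2.0000 5.0000 1.0000 -3.0000]
Step 4: x=[7.5000 14.5000 19.5000 23.5000] v=[0.0000 0.0000 1.0000 0.0000]
Step 5: x=[8.5000 12.5000 19.0000 25.5000] v=[2.0000 -4.0000 -1.0000 4.0000]
Max displacement = 2.5000

Answer: 2.5000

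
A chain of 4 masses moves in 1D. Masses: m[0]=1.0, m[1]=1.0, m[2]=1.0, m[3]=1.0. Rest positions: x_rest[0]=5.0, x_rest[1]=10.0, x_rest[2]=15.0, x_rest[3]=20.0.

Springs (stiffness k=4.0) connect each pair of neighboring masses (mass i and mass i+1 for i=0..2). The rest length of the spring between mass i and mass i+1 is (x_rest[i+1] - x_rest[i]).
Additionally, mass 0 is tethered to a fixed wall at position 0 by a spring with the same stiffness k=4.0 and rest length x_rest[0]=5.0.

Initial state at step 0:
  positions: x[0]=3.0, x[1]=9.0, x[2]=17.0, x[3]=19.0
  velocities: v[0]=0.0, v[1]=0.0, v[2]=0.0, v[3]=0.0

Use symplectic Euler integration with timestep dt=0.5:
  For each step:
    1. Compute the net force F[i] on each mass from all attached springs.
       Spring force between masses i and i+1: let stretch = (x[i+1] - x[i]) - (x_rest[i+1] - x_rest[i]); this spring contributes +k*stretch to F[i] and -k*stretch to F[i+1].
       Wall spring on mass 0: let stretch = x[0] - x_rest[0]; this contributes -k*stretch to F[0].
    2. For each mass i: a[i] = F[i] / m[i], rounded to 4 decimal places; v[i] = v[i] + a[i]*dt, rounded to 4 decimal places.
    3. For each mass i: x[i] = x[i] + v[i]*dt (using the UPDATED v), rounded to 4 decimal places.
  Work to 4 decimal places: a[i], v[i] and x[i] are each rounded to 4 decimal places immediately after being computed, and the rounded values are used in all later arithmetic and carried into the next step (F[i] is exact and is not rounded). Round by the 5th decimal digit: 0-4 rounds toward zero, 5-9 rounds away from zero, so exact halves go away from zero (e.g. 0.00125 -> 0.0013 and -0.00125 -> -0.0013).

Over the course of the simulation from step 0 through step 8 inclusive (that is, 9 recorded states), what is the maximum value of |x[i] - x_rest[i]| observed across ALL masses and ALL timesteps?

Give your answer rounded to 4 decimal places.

Answer: 4.0000

Derivation:
Step 0: x=[3.0000 9.0000 17.0000 19.0000] v=[0.0000 0.0000 0.0000 0.0000]
Step 1: x=[6.0000 11.0000 11.0000 22.0000] v=[6.0000 4.0000 -12.0000 6.0000]
Step 2: x=[8.0000 8.0000 16.0000 19.0000] v=[4.0000 -6.0000 10.0000 -6.0000]
Step 3: x=[2.0000 13.0000 16.0000 18.0000] v=[-12.0000 10.0000 0.0000 -2.0000]
Step 4: x=[5.0000 10.0000 15.0000 20.0000] v=[6.0000 -6.0000 -2.0000 4.0000]
Step 5: x=[8.0000 7.0000 14.0000 22.0000] v=[6.0000 -6.0000 -2.0000 4.0000]
Step 6: x=[2.0000 12.0000 14.0000 21.0000] v=[-12.0000 10.0000 0.0000 -2.0000]
Step 7: x=[4.0000 9.0000 19.0000 18.0000] v=[4.0000 -6.0000 10.0000 -6.0000]
Step 8: x=[7.0000 11.0000 13.0000 21.0000] v=[6.0000 4.0000 -12.0000 6.0000]
Max displacement = 4.0000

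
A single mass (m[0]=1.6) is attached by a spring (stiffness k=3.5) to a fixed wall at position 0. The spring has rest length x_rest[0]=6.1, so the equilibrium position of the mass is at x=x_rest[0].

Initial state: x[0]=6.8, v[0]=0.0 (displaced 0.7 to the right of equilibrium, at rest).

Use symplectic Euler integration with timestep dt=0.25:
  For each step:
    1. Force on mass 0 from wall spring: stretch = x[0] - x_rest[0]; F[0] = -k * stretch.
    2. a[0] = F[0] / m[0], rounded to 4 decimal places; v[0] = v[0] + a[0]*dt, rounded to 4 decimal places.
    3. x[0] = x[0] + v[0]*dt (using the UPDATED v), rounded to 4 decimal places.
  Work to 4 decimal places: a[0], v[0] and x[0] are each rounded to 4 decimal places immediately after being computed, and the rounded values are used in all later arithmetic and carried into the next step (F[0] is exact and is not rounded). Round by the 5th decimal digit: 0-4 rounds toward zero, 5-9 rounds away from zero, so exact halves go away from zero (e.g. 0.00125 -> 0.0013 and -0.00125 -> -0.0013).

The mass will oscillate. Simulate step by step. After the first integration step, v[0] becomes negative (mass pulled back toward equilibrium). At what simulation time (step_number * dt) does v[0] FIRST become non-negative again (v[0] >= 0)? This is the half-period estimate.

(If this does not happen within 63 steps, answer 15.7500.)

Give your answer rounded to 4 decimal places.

Step 0: x=[6.8000] v=[0.0000]
Step 1: x=[6.7043] v=[-0.3828]
Step 2: x=[6.5260] v=[-0.7133]
Step 3: x=[6.2894] v=[-0.9463]
Step 4: x=[6.0269] v=[-1.0499]
Step 5: x=[5.7744] v=[-1.0099]
Step 6: x=[5.5665] v=[-0.8318]
Step 7: x=[5.4315] v=[-0.5401]
Step 8: x=[5.3879] v=[-0.1745]
Step 9: x=[5.4416] v=[0.2149]
First v>=0 after going negative at step 9, time=2.2500

Answer: 2.2500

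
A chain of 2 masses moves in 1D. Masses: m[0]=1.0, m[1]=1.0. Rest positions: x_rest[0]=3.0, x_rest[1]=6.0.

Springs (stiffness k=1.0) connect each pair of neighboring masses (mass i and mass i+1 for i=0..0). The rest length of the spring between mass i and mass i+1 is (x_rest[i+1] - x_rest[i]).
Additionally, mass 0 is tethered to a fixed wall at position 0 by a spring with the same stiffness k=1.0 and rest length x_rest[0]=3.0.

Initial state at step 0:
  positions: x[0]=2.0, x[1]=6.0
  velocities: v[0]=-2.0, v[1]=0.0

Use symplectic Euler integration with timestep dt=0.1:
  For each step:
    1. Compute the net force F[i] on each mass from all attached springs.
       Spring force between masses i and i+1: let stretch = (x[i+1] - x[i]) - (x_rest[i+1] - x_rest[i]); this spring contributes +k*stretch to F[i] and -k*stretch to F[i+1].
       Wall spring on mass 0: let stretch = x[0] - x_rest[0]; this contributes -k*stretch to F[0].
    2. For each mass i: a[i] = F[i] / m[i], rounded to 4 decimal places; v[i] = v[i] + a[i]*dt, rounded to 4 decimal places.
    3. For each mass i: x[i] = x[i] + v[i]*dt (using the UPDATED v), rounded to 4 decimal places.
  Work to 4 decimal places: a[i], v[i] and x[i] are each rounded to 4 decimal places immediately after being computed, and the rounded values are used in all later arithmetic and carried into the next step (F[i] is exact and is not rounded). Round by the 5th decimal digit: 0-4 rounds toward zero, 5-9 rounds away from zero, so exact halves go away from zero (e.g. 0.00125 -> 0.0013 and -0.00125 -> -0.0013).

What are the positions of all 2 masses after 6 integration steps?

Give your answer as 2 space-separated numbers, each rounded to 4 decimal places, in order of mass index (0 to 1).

Answer: 1.3206 5.7437

Derivation:
Step 0: x=[2.0000 6.0000] v=[-2.0000 0.0000]
Step 1: x=[1.8200 5.9900] v=[-1.8000 -0.1000]
Step 2: x=[1.6635 5.9683] v=[-1.5650 -0.2170]
Step 3: x=[1.5334 5.9336] v=[-1.3009 -0.3475]
Step 4: x=[1.4320 5.8849] v=[-1.0142 -0.4875]
Step 5: x=[1.3608 5.8216] v=[-0.7121 -0.6328]
Step 6: x=[1.3206 5.7437] v=[-0.4021 -0.7789]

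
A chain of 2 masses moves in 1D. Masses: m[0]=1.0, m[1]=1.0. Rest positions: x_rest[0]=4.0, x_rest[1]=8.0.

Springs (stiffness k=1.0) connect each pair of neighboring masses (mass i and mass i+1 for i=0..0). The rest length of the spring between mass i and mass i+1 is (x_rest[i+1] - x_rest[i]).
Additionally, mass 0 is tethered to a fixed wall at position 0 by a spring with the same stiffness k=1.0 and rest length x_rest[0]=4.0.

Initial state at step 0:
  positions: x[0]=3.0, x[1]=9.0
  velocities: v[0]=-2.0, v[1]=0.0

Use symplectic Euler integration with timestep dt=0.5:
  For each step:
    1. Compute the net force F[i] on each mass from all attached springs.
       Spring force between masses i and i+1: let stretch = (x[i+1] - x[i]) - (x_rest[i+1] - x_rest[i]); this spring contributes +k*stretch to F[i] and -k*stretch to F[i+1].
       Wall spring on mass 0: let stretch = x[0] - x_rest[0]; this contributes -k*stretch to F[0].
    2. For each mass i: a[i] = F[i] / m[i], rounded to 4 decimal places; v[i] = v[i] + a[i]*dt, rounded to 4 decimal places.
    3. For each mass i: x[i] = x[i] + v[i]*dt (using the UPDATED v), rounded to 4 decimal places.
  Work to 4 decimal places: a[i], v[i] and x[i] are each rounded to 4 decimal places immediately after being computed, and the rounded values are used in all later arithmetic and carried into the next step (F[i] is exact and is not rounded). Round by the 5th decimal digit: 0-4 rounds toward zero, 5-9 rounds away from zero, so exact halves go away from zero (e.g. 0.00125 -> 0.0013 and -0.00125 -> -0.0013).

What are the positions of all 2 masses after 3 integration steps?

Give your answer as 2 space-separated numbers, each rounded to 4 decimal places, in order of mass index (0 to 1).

Answer: 4.0157 6.5469

Derivation:
Step 0: x=[3.0000 9.0000] v=[-2.0000 0.0000]
Step 1: x=[2.7500 8.5000] v=[-0.5000 -1.0000]
Step 2: x=[3.2500 7.5625] v=[1.0000 -1.8750]
Step 3: x=[4.0157 6.5469] v=[1.5313 -2.0313]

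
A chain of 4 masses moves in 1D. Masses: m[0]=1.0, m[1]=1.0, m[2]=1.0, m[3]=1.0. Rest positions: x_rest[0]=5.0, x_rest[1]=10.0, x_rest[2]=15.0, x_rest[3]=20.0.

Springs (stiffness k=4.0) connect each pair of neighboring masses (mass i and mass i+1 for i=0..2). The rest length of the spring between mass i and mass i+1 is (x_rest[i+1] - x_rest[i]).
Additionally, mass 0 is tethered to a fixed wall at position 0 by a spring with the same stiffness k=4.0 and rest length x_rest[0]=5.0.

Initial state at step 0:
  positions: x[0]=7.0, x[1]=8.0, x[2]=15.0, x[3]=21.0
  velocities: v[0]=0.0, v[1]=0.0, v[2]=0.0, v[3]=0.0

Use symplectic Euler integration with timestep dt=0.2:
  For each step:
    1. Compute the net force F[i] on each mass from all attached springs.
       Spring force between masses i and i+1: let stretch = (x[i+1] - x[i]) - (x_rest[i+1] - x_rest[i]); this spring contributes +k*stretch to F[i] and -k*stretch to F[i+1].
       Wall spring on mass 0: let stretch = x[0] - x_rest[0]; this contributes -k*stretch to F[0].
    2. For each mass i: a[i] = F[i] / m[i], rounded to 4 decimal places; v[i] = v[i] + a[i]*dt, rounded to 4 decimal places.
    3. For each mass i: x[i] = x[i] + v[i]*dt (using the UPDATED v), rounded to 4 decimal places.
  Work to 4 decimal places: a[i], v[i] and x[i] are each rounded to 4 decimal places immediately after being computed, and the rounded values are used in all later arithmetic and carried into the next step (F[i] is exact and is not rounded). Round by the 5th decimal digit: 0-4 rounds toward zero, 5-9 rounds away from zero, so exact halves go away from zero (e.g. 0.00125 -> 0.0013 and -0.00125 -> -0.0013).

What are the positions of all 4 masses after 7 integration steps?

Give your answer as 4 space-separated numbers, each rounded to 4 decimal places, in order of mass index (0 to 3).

Answer: 6.0919 9.2091 16.1893 19.2878

Derivation:
Step 0: x=[7.0000 8.0000 15.0000 21.0000] v=[0.0000 0.0000 0.0000 0.0000]
Step 1: x=[6.0400 8.9600 14.8400 20.8400] v=[-4.8000 4.8000 -0.8000 -0.8000]
Step 2: x=[4.5808 10.3936 14.6992 20.5200] v=[-7.2960 7.1680 -0.7040 -1.6000]
Step 3: x=[3.3187 11.5860 14.8008 20.0687] v=[-6.3104 5.9622 0.5082 -2.2566]
Step 4: x=[2.8484 11.9700 15.2309 19.5745] v=[-2.3515 1.9202 2.1507 -2.4709]
Step 5: x=[3.3818 11.4163 15.8343 19.1853] v=[2.6671 -2.7684 3.0169 -1.9458]
Step 6: x=[4.6597 10.2840 16.2670 19.0600] v=[6.3893 -5.6616 2.1633 -0.6266]
Step 7: x=[6.0919 9.2091 16.1893 19.2878] v=[7.1610 -5.3746 -0.3887 1.1390]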